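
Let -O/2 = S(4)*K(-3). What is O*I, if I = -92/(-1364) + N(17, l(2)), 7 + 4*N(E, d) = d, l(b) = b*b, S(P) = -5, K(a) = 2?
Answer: -4655/341 ≈ -13.651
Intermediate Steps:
l(b) = b**2
N(E, d) = -7/4 + d/4
O = 20 (O = -(-10)*2 = -2*(-10) = 20)
I = -931/1364 (I = -92/(-1364) + (-7/4 + (1/4)*2**2) = -92*(-1/1364) + (-7/4 + (1/4)*4) = 23/341 + (-7/4 + 1) = 23/341 - 3/4 = -931/1364 ≈ -0.68255)
O*I = 20*(-931/1364) = -4655/341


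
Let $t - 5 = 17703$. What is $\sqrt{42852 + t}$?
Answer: $4 \sqrt{3785} \approx 246.09$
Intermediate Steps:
$t = 17708$ ($t = 5 + 17703 = 17708$)
$\sqrt{42852 + t} = \sqrt{42852 + 17708} = \sqrt{60560} = 4 \sqrt{3785}$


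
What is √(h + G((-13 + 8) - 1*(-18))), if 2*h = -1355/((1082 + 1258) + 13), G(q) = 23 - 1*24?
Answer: I*√28523066/4706 ≈ 1.1349*I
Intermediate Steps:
G(q) = -1 (G(q) = 23 - 24 = -1)
h = -1355/4706 (h = (-1355/((1082 + 1258) + 13))/2 = (-1355/(2340 + 13))/2 = (-1355/2353)/2 = (-1355*1/2353)/2 = (½)*(-1355/2353) = -1355/4706 ≈ -0.28793)
√(h + G((-13 + 8) - 1*(-18))) = √(-1355/4706 - 1) = √(-6061/4706) = I*√28523066/4706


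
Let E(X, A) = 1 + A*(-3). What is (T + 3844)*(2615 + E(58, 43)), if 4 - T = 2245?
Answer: 3986661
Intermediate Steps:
T = -2241 (T = 4 - 1*2245 = 4 - 2245 = -2241)
E(X, A) = 1 - 3*A
(T + 3844)*(2615 + E(58, 43)) = (-2241 + 3844)*(2615 + (1 - 3*43)) = 1603*(2615 + (1 - 129)) = 1603*(2615 - 128) = 1603*2487 = 3986661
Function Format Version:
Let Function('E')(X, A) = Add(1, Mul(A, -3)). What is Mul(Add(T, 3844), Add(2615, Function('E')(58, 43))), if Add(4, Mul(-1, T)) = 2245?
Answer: 3986661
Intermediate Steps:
T = -2241 (T = Add(4, Mul(-1, 2245)) = Add(4, -2245) = -2241)
Function('E')(X, A) = Add(1, Mul(-3, A))
Mul(Add(T, 3844), Add(2615, Function('E')(58, 43))) = Mul(Add(-2241, 3844), Add(2615, Add(1, Mul(-3, 43)))) = Mul(1603, Add(2615, Add(1, -129))) = Mul(1603, Add(2615, -128)) = Mul(1603, 2487) = 3986661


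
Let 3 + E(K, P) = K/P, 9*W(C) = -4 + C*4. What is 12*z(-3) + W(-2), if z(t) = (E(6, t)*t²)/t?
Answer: 536/3 ≈ 178.67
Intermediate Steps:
W(C) = -4/9 + 4*C/9 (W(C) = (-4 + C*4)/9 = (-4 + 4*C)/9 = -4/9 + 4*C/9)
E(K, P) = -3 + K/P
z(t) = t*(-3 + 6/t) (z(t) = ((-3 + 6/t)*t²)/t = (t²*(-3 + 6/t))/t = t*(-3 + 6/t))
12*z(-3) + W(-2) = 12*(6 - 3*(-3)) + (-4/9 + (4/9)*(-2)) = 12*(6 + 9) + (-4/9 - 8/9) = 12*15 - 4/3 = 180 - 4/3 = 536/3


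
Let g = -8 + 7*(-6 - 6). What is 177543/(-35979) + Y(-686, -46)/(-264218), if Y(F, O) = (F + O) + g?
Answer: -7813401613/1584383237 ≈ -4.9315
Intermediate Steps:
g = -92 (g = -8 + 7*(-12) = -8 - 84 = -92)
Y(F, O) = -92 + F + O (Y(F, O) = (F + O) - 92 = -92 + F + O)
177543/(-35979) + Y(-686, -46)/(-264218) = 177543/(-35979) + (-92 - 686 - 46)/(-264218) = 177543*(-1/35979) - 824*(-1/264218) = -59181/11993 + 412/132109 = -7813401613/1584383237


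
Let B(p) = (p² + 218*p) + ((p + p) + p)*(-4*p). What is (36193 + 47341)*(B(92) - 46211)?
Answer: -9962181306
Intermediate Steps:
B(p) = -11*p² + 218*p (B(p) = (p² + 218*p) + (2*p + p)*(-4*p) = (p² + 218*p) + (3*p)*(-4*p) = (p² + 218*p) - 12*p² = -11*p² + 218*p)
(36193 + 47341)*(B(92) - 46211) = (36193 + 47341)*(92*(218 - 11*92) - 46211) = 83534*(92*(218 - 1012) - 46211) = 83534*(92*(-794) - 46211) = 83534*(-73048 - 46211) = 83534*(-119259) = -9962181306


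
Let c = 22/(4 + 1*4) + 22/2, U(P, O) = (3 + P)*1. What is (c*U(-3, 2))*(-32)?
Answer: 0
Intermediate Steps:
U(P, O) = 3 + P
c = 55/4 (c = 22/(4 + 4) + 22*(½) = 22/8 + 11 = 22*(⅛) + 11 = 11/4 + 11 = 55/4 ≈ 13.750)
(c*U(-3, 2))*(-32) = (55*(3 - 3)/4)*(-32) = ((55/4)*0)*(-32) = 0*(-32) = 0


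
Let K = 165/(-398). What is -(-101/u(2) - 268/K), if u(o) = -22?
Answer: -214843/330 ≈ -651.04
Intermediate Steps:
K = -165/398 (K = 165*(-1/398) = -165/398 ≈ -0.41457)
-(-101/u(2) - 268/K) = -(-101/(-22) - 268/(-165/398)) = -(-101*(-1/22) - 268*(-398/165)) = -(101/22 + 106664/165) = -1*214843/330 = -214843/330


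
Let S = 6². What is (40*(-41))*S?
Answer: -59040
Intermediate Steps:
S = 36
(40*(-41))*S = (40*(-41))*36 = -1640*36 = -59040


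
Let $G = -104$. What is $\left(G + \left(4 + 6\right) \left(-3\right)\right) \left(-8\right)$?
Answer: $1072$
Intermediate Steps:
$\left(G + \left(4 + 6\right) \left(-3\right)\right) \left(-8\right) = \left(-104 + \left(4 + 6\right) \left(-3\right)\right) \left(-8\right) = \left(-104 + 10 \left(-3\right)\right) \left(-8\right) = \left(-104 - 30\right) \left(-8\right) = \left(-134\right) \left(-8\right) = 1072$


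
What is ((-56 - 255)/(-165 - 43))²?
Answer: 96721/43264 ≈ 2.2356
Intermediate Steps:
((-56 - 255)/(-165 - 43))² = (-311/(-208))² = (-311*(-1/208))² = (311/208)² = 96721/43264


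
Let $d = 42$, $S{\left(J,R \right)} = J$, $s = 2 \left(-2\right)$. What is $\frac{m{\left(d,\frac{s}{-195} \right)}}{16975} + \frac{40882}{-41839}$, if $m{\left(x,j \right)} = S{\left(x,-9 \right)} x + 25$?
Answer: $- \frac{88445997}{101459575} \approx -0.87174$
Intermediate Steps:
$s = -4$
$m{\left(x,j \right)} = 25 + x^{2}$ ($m{\left(x,j \right)} = x x + 25 = x^{2} + 25 = 25 + x^{2}$)
$\frac{m{\left(d,\frac{s}{-195} \right)}}{16975} + \frac{40882}{-41839} = \frac{25 + 42^{2}}{16975} + \frac{40882}{-41839} = \left(25 + 1764\right) \frac{1}{16975} + 40882 \left(- \frac{1}{41839}\right) = 1789 \cdot \frac{1}{16975} - \frac{40882}{41839} = \frac{1789}{16975} - \frac{40882}{41839} = - \frac{88445997}{101459575}$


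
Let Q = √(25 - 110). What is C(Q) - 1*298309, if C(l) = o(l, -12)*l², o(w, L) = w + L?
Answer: -297289 - 85*I*√85 ≈ -2.9729e+5 - 783.66*I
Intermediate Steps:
o(w, L) = L + w
Q = I*√85 (Q = √(-85) = I*√85 ≈ 9.2195*I)
C(l) = l²*(-12 + l) (C(l) = (-12 + l)*l² = l²*(-12 + l))
C(Q) - 1*298309 = (I*√85)²*(-12 + I*√85) - 1*298309 = -85*(-12 + I*√85) - 298309 = (1020 - 85*I*√85) - 298309 = -297289 - 85*I*√85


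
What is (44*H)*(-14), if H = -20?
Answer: 12320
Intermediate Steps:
(44*H)*(-14) = (44*(-20))*(-14) = -880*(-14) = 12320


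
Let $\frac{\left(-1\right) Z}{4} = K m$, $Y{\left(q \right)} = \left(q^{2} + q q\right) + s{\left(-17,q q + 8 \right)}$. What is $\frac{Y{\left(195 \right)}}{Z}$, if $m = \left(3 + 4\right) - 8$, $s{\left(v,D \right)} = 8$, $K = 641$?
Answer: $\frac{38029}{1282} \approx 29.664$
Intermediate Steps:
$m = -1$ ($m = 7 - 8 = -1$)
$Y{\left(q \right)} = 8 + 2 q^{2}$ ($Y{\left(q \right)} = \left(q^{2} + q q\right) + 8 = \left(q^{2} + q^{2}\right) + 8 = 2 q^{2} + 8 = 8 + 2 q^{2}$)
$Z = 2564$ ($Z = - 4 \cdot 641 \left(-1\right) = \left(-4\right) \left(-641\right) = 2564$)
$\frac{Y{\left(195 \right)}}{Z} = \frac{8 + 2 \cdot 195^{2}}{2564} = \left(8 + 2 \cdot 38025\right) \frac{1}{2564} = \left(8 + 76050\right) \frac{1}{2564} = 76058 \cdot \frac{1}{2564} = \frac{38029}{1282}$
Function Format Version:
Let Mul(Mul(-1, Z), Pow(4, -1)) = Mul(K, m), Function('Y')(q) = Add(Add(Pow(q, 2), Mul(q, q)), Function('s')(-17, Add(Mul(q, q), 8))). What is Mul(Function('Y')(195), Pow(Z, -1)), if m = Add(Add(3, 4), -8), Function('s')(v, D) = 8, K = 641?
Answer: Rational(38029, 1282) ≈ 29.664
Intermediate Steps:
m = -1 (m = Add(7, -8) = -1)
Function('Y')(q) = Add(8, Mul(2, Pow(q, 2))) (Function('Y')(q) = Add(Add(Pow(q, 2), Mul(q, q)), 8) = Add(Add(Pow(q, 2), Pow(q, 2)), 8) = Add(Mul(2, Pow(q, 2)), 8) = Add(8, Mul(2, Pow(q, 2))))
Z = 2564 (Z = Mul(-4, Mul(641, -1)) = Mul(-4, -641) = 2564)
Mul(Function('Y')(195), Pow(Z, -1)) = Mul(Add(8, Mul(2, Pow(195, 2))), Pow(2564, -1)) = Mul(Add(8, Mul(2, 38025)), Rational(1, 2564)) = Mul(Add(8, 76050), Rational(1, 2564)) = Mul(76058, Rational(1, 2564)) = Rational(38029, 1282)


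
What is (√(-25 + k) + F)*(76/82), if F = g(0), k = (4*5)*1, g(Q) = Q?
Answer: 38*I*√5/41 ≈ 2.0725*I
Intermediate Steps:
k = 20 (k = 20*1 = 20)
F = 0
(√(-25 + k) + F)*(76/82) = (√(-25 + 20) + 0)*(76/82) = (√(-5) + 0)*(76*(1/82)) = (I*√5 + 0)*(38/41) = (I*√5)*(38/41) = 38*I*√5/41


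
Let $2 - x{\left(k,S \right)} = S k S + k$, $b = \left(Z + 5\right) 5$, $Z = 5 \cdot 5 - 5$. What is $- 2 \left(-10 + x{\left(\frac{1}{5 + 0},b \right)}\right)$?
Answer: $\frac{31332}{5} \approx 6266.4$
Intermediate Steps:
$Z = 20$ ($Z = 25 - 5 = 20$)
$b = 125$ ($b = \left(20 + 5\right) 5 = 25 \cdot 5 = 125$)
$x{\left(k,S \right)} = 2 - k - k S^{2}$ ($x{\left(k,S \right)} = 2 - \left(S k S + k\right) = 2 - \left(k S^{2} + k\right) = 2 - \left(k + k S^{2}\right) = 2 - k - k S^{2}$)
$- 2 \left(-10 + x{\left(\frac{1}{5 + 0},b \right)}\right) = - 2 \left(-10 - \left(-2 + \frac{1}{5 + 0} + \frac{125^{2}}{5 + 0}\right)\right) = - 2 \left(-10 - \left(- \frac{9}{5} + \frac{1}{5} \cdot 15625\right)\right) = - 2 \left(-10 - \left(- \frac{9}{5} + 3125\right)\right) = - 2 \left(-10 - \frac{15616}{5}\right) = \left(-2\right) \left(- \frac{15666}{5}\right) = \frac{31332}{5}$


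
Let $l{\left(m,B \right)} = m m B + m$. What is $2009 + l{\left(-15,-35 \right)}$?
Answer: $-5881$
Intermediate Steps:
$l{\left(m,B \right)} = m + B m^{2}$ ($l{\left(m,B \right)} = m^{2} B + m = B m^{2} + m = m + B m^{2}$)
$2009 + l{\left(-15,-35 \right)} = 2009 - 15 \left(1 - -525\right) = 2009 - 15 \left(1 + 525\right) = 2009 - 7890 = -5881$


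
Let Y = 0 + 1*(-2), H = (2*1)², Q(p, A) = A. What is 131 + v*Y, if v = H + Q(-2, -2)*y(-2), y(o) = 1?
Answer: 127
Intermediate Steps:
H = 4 (H = 2² = 4)
Y = -2 (Y = 0 - 2 = -2)
v = 2 (v = 4 - 2*1 = 4 - 2 = 2)
131 + v*Y = 131 + 2*(-2) = 131 - 4 = 127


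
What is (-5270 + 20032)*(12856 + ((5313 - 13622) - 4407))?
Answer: 2066680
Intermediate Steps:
(-5270 + 20032)*(12856 + ((5313 - 13622) - 4407)) = 14762*(12856 + (-8309 - 4407)) = 14762*(12856 - 12716) = 14762*140 = 2066680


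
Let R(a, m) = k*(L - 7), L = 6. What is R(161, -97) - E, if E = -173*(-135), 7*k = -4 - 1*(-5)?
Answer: -163486/7 ≈ -23355.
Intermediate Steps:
k = ⅐ (k = (-4 - 1*(-5))/7 = (-4 + 5)/7 = (⅐)*1 = ⅐ ≈ 0.14286)
R(a, m) = -⅐ (R(a, m) = (6 - 7)/7 = (⅐)*(-1) = -⅐)
E = 23355
R(161, -97) - E = -⅐ - 1*23355 = -⅐ - 23355 = -163486/7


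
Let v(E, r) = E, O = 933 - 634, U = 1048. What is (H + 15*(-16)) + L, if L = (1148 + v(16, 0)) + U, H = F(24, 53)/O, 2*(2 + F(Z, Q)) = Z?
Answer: 589638/299 ≈ 1972.0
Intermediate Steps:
F(Z, Q) = -2 + Z/2
O = 299
H = 10/299 (H = (-2 + (½)*24)/299 = (-2 + 12)*(1/299) = 10*(1/299) = 10/299 ≈ 0.033445)
L = 2212 (L = (1148 + 16) + 1048 = 1164 + 1048 = 2212)
(H + 15*(-16)) + L = (10/299 + 15*(-16)) + 2212 = (10/299 - 240) + 2212 = -71750/299 + 2212 = 589638/299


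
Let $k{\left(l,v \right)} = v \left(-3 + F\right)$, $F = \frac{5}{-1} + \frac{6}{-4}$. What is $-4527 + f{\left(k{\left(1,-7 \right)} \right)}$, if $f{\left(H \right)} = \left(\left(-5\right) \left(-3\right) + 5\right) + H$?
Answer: $- \frac{8881}{2} \approx -4440.5$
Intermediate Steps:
$F = - \frac{13}{2}$ ($F = 5 \left(-1\right) + 6 \left(- \frac{1}{4}\right) = -5 - \frac{3}{2} = - \frac{13}{2} \approx -6.5$)
$k{\left(l,v \right)} = - \frac{19 v}{2}$ ($k{\left(l,v \right)} = v \left(-3 - \frac{13}{2}\right) = v \left(- \frac{19}{2}\right) = - \frac{19 v}{2}$)
$f{\left(H \right)} = 20 + H$ ($f{\left(H \right)} = \left(15 + 5\right) + H = 20 + H$)
$-4527 + f{\left(k{\left(1,-7 \right)} \right)} = -4527 + \left(20 - - \frac{133}{2}\right) = -4527 + \left(20 + \frac{133}{2}\right) = -4527 + \frac{173}{2} = - \frac{8881}{2}$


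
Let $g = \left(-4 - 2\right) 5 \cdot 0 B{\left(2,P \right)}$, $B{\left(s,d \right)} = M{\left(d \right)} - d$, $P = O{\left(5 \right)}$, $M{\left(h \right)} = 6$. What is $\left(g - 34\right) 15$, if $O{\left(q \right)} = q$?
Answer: $-510$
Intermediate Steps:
$P = 5$
$B{\left(s,d \right)} = 6 - d$
$g = 0$ ($g = \left(-4 - 2\right) 5 \cdot 0 \left(6 - 5\right) = \left(-6\right) 5 \cdot 0 \left(6 - 5\right) = \left(-30\right) 0 \cdot 1 = 0 \cdot 1 = 0$)
$\left(g - 34\right) 15 = \left(0 - 34\right) 15 = \left(-34\right) 15 = -510$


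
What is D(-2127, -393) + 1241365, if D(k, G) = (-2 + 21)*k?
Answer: 1200952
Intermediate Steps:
D(k, G) = 19*k
D(-2127, -393) + 1241365 = 19*(-2127) + 1241365 = -40413 + 1241365 = 1200952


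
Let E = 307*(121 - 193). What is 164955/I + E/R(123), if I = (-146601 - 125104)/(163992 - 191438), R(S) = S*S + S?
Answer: 164393361012/9866773 ≈ 16661.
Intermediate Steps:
R(S) = S + S² (R(S) = S² + S = S + S²)
I = 271705/27446 (I = -271705/(-27446) = -271705*(-1/27446) = 271705/27446 ≈ 9.8996)
E = -22104 (E = 307*(-72) = -22104)
164955/I + E/R(123) = 164955/(271705/27446) - 22104*1/(123*(1 + 123)) = 164955*(27446/271705) - 22104/(123*124) = 129352998/7763 - 22104/15252 = 129352998/7763 - 22104*1/15252 = 129352998/7763 - 1842/1271 = 164393361012/9866773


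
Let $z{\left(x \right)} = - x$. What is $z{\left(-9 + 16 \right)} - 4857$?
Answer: $-4864$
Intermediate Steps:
$z{\left(-9 + 16 \right)} - 4857 = - (-9 + 16) - 4857 = \left(-1\right) 7 - 4857 = -7 - 4857 = -4864$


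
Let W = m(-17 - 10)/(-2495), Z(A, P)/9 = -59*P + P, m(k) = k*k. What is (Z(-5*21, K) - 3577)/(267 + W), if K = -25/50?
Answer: -2068355/166359 ≈ -12.433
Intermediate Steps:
m(k) = k²
K = -½ (K = -25*1/50 = -½ ≈ -0.50000)
Z(A, P) = -522*P (Z(A, P) = 9*(-59*P + P) = 9*(-58*P) = -522*P)
W = -729/2495 (W = (-17 - 10)²/(-2495) = (-27)²*(-1/2495) = 729*(-1/2495) = -729/2495 ≈ -0.29218)
(Z(-5*21, K) - 3577)/(267 + W) = (-522*(-½) - 3577)/(267 - 729/2495) = (261 - 3577)/(665436/2495) = -3316*2495/665436 = -2068355/166359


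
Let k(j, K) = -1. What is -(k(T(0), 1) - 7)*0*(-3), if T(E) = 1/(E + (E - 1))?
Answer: 0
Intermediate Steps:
T(E) = 1/(-1 + 2*E) (T(E) = 1/(E + (-1 + E)) = 1/(-1 + 2*E))
-(k(T(0), 1) - 7)*0*(-3) = -(-1 - 7)*0*(-3) = -(-8)*0 = -1*0 = 0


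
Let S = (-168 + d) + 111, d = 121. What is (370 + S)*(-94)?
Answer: -40796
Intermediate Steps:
S = 64 (S = (-168 + 121) + 111 = -47 + 111 = 64)
(370 + S)*(-94) = (370 + 64)*(-94) = 434*(-94) = -40796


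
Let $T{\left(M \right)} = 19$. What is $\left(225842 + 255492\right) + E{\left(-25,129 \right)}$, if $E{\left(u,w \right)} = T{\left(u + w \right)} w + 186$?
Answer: $483971$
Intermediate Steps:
$E{\left(u,w \right)} = 186 + 19 w$ ($E{\left(u,w \right)} = 19 w + 186 = 186 + 19 w$)
$\left(225842 + 255492\right) + E{\left(-25,129 \right)} = \left(225842 + 255492\right) + \left(186 + 19 \cdot 129\right) = 481334 + \left(186 + 2451\right) = 481334 + 2637 = 483971$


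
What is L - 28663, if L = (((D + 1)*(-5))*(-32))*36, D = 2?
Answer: -11383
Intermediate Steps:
L = 17280 (L = (((2 + 1)*(-5))*(-32))*36 = ((3*(-5))*(-32))*36 = -15*(-32)*36 = 480*36 = 17280)
L - 28663 = 17280 - 28663 = -11383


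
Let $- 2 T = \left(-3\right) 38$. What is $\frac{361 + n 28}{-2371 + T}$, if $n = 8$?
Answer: $- \frac{45}{178} \approx -0.25281$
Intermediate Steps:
$T = 57$ ($T = - \frac{\left(-3\right) 38}{2} = \left(- \frac{1}{2}\right) \left(-114\right) = 57$)
$\frac{361 + n 28}{-2371 + T} = \frac{361 + 8 \cdot 28}{-2371 + 57} = \frac{361 + 224}{-2314} = 585 \left(- \frac{1}{2314}\right) = - \frac{45}{178}$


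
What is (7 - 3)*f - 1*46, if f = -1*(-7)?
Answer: -18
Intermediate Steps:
f = 7
(7 - 3)*f - 1*46 = (7 - 3)*7 - 1*46 = 4*7 - 46 = 28 - 46 = -18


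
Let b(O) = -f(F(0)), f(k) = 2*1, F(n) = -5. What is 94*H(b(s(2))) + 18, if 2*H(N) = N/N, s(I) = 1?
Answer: 65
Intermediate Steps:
f(k) = 2
b(O) = -2 (b(O) = -1*2 = -2)
H(N) = 1/2 (H(N) = (N/N)/2 = (1/2)*1 = 1/2)
94*H(b(s(2))) + 18 = 94*(1/2) + 18 = 47 + 18 = 65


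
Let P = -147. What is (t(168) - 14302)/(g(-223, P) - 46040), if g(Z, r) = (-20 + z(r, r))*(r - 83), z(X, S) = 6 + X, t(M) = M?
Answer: 7067/4505 ≈ 1.5687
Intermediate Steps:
g(Z, r) = (-83 + r)*(-14 + r) (g(Z, r) = (-20 + (6 + r))*(r - 83) = (-14 + r)*(-83 + r) = (-83 + r)*(-14 + r))
(t(168) - 14302)/(g(-223, P) - 46040) = (168 - 14302)/((1162 + (-147)² - 97*(-147)) - 46040) = -14134/((1162 + 21609 + 14259) - 46040) = -14134/(37030 - 46040) = -14134/(-9010) = -14134*(-1/9010) = 7067/4505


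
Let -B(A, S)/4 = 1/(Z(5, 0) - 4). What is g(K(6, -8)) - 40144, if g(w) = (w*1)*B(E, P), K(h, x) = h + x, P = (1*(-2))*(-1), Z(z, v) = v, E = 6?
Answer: -40146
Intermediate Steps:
P = 2 (P = -2*(-1) = 2)
B(A, S) = 1 (B(A, S) = -4/(0 - 4) = -4/(-4) = -4*(-1/4) = 1)
g(w) = w (g(w) = (w*1)*1 = w*1 = w)
g(K(6, -8)) - 40144 = (6 - 8) - 40144 = -2 - 40144 = -40146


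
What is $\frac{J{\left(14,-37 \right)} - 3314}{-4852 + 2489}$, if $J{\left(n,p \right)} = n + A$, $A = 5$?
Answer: $\frac{3295}{2363} \approx 1.3944$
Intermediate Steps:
$J{\left(n,p \right)} = 5 + n$ ($J{\left(n,p \right)} = n + 5 = 5 + n$)
$\frac{J{\left(14,-37 \right)} - 3314}{-4852 + 2489} = \frac{\left(5 + 14\right) - 3314}{-4852 + 2489} = \frac{19 - 3314}{-2363} = \left(-3295\right) \left(- \frac{1}{2363}\right) = \frac{3295}{2363}$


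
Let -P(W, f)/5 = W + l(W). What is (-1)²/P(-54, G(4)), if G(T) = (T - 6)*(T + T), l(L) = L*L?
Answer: -1/14310 ≈ -6.9881e-5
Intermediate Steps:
l(L) = L²
G(T) = 2*T*(-6 + T) (G(T) = (-6 + T)*(2*T) = 2*T*(-6 + T))
P(W, f) = -5*W - 5*W² (P(W, f) = -5*(W + W²) = -5*W - 5*W²)
(-1)²/P(-54, G(4)) = (-1)²/((5*(-54)*(-1 - 1*(-54)))) = 1/(5*(-54)*(-1 + 54)) = 1/(5*(-54)*53) = 1/(-14310) = 1*(-1/14310) = -1/14310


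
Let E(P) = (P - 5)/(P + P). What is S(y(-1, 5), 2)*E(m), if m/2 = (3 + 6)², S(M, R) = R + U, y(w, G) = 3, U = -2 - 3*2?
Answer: -157/54 ≈ -2.9074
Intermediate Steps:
U = -8 (U = -2 - 6 = -8)
S(M, R) = -8 + R (S(M, R) = R - 8 = -8 + R)
m = 162 (m = 2*(3 + 6)² = 2*9² = 2*81 = 162)
E(P) = (-5 + P)/(2*P) (E(P) = (-5 + P)/((2*P)) = (-5 + P)*(1/(2*P)) = (-5 + P)/(2*P))
S(y(-1, 5), 2)*E(m) = (-8 + 2)*((½)*(-5 + 162)/162) = -3*157/162 = -6*157/324 = -157/54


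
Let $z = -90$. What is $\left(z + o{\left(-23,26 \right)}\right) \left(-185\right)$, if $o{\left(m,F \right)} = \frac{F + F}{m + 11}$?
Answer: $\frac{52355}{3} \approx 17452.0$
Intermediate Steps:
$o{\left(m,F \right)} = \frac{2 F}{11 + m}$
$\left(z + o{\left(-23,26 \right)}\right) \left(-185\right) = \left(-90 + 2 \cdot 26 \frac{1}{11 - 23}\right) \left(-185\right) = \left(-90 + 2 \cdot 26 \frac{1}{-12}\right) \left(-185\right) = \left(-90 + 2 \cdot 26 \left(- \frac{1}{12}\right)\right) \left(-185\right) = \left(-90 - \frac{13}{3}\right) \left(-185\right) = \left(- \frac{283}{3}\right) \left(-185\right) = \frac{52355}{3}$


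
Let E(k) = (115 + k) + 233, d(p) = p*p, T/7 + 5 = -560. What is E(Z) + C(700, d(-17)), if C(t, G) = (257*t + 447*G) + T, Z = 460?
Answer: 305936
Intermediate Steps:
T = -3955 (T = -35 + 7*(-560) = -35 - 3920 = -3955)
d(p) = p**2
C(t, G) = -3955 + 257*t + 447*G (C(t, G) = (257*t + 447*G) - 3955 = -3955 + 257*t + 447*G)
E(k) = 348 + k
E(Z) + C(700, d(-17)) = (348 + 460) + (-3955 + 257*700 + 447*(-17)**2) = 808 + (-3955 + 179900 + 447*289) = 808 + (-3955 + 179900 + 129183) = 808 + 305128 = 305936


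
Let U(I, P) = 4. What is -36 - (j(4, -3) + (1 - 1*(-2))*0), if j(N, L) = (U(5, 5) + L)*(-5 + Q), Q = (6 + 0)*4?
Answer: -55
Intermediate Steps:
Q = 24 (Q = 6*4 = 24)
j(N, L) = 76 + 19*L (j(N, L) = (4 + L)*(-5 + 24) = (4 + L)*19 = 76 + 19*L)
-36 - (j(4, -3) + (1 - 1*(-2))*0) = -36 - ((76 + 19*(-3)) + (1 - 1*(-2))*0) = -36 - ((76 - 57) + (1 + 2)*0) = -36 - (19 + 3*0) = -36 - (19 + 0) = -36 - 1*19 = -36 - 19 = -55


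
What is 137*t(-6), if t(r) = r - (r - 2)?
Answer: 274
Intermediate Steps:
t(r) = 2 (t(r) = r - (-2 + r) = r + (2 - r) = 2)
137*t(-6) = 137*2 = 274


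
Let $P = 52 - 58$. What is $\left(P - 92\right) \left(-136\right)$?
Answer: $13328$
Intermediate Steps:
$P = -6$
$\left(P - 92\right) \left(-136\right) = \left(-6 - 92\right) \left(-136\right) = \left(-98\right) \left(-136\right) = 13328$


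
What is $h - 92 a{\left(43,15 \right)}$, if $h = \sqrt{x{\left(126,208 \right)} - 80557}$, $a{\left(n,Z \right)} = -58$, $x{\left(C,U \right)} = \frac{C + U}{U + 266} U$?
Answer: $5336 + \frac{i \sqrt{4516573701}}{237} \approx 5336.0 + 283.57 i$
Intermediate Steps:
$x{\left(C,U \right)} = \frac{U \left(C + U\right)}{266 + U}$ ($x{\left(C,U \right)} = \frac{C + U}{266 + U} U = \frac{U \left(C + U\right)}{266 + U}$)
$h = \frac{i \sqrt{4516573701}}{237}$ ($h = \sqrt{\frac{208 \left(126 + 208\right)}{266 + 208} - 80557} = \sqrt{208 \cdot \frac{1}{474} \cdot 334 - 80557} = \sqrt{\frac{34736}{237} - 80557} = \sqrt{- \frac{19057273}{237}} = \frac{i \sqrt{4516573701}}{237} \approx 283.57 i$)
$h - 92 a{\left(43,15 \right)} = \frac{i \sqrt{4516573701}}{237} - 92 \left(-58\right) = \frac{i \sqrt{4516573701}}{237} - -5336 = \frac{i \sqrt{4516573701}}{237} + 5336 = 5336 + \frac{i \sqrt{4516573701}}{237}$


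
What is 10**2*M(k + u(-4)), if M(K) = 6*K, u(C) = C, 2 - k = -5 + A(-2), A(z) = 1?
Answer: 1200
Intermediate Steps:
k = 6 (k = 2 - (-5 + 1) = 2 - 1*(-4) = 2 + 4 = 6)
10**2*M(k + u(-4)) = 10**2*(6*(6 - 4)) = 100*(6*2) = 100*12 = 1200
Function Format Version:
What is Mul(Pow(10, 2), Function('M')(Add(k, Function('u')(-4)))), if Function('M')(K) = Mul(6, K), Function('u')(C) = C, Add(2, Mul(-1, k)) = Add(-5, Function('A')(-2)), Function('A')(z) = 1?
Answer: 1200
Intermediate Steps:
k = 6 (k = Add(2, Mul(-1, Add(-5, 1))) = Add(2, Mul(-1, -4)) = Add(2, 4) = 6)
Mul(Pow(10, 2), Function('M')(Add(k, Function('u')(-4)))) = Mul(Pow(10, 2), Mul(6, Add(6, -4))) = Mul(100, Mul(6, 2)) = Mul(100, 12) = 1200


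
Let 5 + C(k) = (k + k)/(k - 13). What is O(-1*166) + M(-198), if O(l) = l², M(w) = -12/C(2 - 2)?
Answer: 137792/5 ≈ 27558.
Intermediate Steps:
C(k) = -5 + 2*k/(-13 + k) (C(k) = -5 + (k + k)/(k - 13) = -5 + (2*k)/(-13 + k) = -5 + 2*k/(-13 + k))
M(w) = 12/5 (M(w) = -12*(-13 + (2 - 2))/(65 - 3*(2 - 2)) = -12*(-13 + 0)/(65 - 3*0) = -12*(-13/(65 + 0)) = -12/((-1/13*65)) = -12/(-5) = -12*(-⅕) = 12/5)
O(-1*166) + M(-198) = (-1*166)² + 12/5 = (-166)² + 12/5 = 27556 + 12/5 = 137792/5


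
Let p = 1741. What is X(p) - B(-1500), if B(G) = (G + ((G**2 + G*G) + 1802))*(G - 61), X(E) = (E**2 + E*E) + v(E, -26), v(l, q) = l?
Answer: 7031035325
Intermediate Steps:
X(E) = E + 2*E**2 (X(E) = (E**2 + E*E) + E = (E**2 + E**2) + E = 2*E**2 + E = E + 2*E**2)
B(G) = (-61 + G)*(1802 + G + 2*G**2) (B(G) = (G + ((G**2 + G**2) + 1802))*(-61 + G) = (G + (2*G**2 + 1802))*(-61 + G) = (G + (1802 + 2*G**2))*(-61 + G) = (1802 + G + 2*G**2)*(-61 + G) = (-61 + G)*(1802 + G + 2*G**2))
X(p) - B(-1500) = 1741*(1 + 2*1741) - (-109922 - 121*(-1500)**2 + 2*(-1500)**3 + 1741*(-1500)) = 1741*(1 + 3482) - (-109922 - 121*2250000 + 2*(-3375000000) - 2611500) = 1741*3483 - (-109922 - 272250000 - 6750000000 - 2611500) = 6063903 - 1*(-7024971422) = 6063903 + 7024971422 = 7031035325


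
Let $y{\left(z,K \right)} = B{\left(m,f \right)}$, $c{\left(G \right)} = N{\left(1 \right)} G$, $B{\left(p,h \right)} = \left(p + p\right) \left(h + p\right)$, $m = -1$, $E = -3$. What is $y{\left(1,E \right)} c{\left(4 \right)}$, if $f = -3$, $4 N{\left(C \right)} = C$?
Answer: $8$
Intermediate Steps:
$N{\left(C \right)} = \frac{C}{4}$
$B{\left(p,h \right)} = 2 p \left(h + p\right)$
$c{\left(G \right)} = \frac{G}{4}$ ($c{\left(G \right)} = \frac{1}{4} \cdot 1 G = \frac{G}{4}$)
$y{\left(z,K \right)} = 8$ ($y{\left(z,K \right)} = 2 \left(-1\right) \left(-3 - 1\right) = 2 \left(-1\right) \left(-4\right) = 8$)
$y{\left(1,E \right)} c{\left(4 \right)} = 8 \cdot \frac{1}{4} \cdot 4 = 8 \cdot 1 = 8$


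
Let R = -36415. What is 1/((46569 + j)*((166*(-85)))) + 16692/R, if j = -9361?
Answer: -350535259735/764722108208 ≈ -0.45838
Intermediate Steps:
1/((46569 + j)*((166*(-85)))) + 16692/R = 1/((46569 - 9361)*((166*(-85)))) + 16692/(-36415) = 1/(37208*(-14110)) + 16692*(-1/36415) = (1/37208)*(-1/14110) - 16692/36415 = -1/525004880 - 16692/36415 = -350535259735/764722108208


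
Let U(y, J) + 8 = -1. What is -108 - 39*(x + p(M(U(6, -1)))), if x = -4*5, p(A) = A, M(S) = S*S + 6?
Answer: -2721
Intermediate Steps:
U(y, J) = -9 (U(y, J) = -8 - 1 = -9)
M(S) = 6 + S² (M(S) = S² + 6 = 6 + S²)
x = -20
-108 - 39*(x + p(M(U(6, -1)))) = -108 - 39*(-20 + (6 + (-9)²)) = -108 - 39*(-20 + (6 + 81)) = -108 - 39*(-20 + 87) = -108 - 39*67 = -108 - 2613 = -2721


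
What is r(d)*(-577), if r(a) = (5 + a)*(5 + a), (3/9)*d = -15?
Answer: -923200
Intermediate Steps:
d = -45 (d = 3*(-15) = -45)
r(a) = (5 + a)²
r(d)*(-577) = (5 - 45)²*(-577) = (-40)²*(-577) = 1600*(-577) = -923200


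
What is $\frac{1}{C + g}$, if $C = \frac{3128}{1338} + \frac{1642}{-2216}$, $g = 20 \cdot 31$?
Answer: $\frac{741252}{460759903} \approx 0.0016088$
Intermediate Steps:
$g = 620$
$C = \frac{1183663}{741252}$ ($C = 3128 \cdot \frac{1}{1338} + 1642 \left(- \frac{1}{2216}\right) = \frac{1564}{669} - \frac{821}{1108} = \frac{1183663}{741252} \approx 1.5968$)
$\frac{1}{C + g} = \frac{1}{\frac{1183663}{741252} + 620} = \frac{1}{\frac{460759903}{741252}} = \frac{741252}{460759903}$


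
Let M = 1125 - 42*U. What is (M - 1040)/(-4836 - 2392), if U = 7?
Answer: 209/7228 ≈ 0.028915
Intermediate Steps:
M = 831 (M = 1125 - 42*7 = 1125 - 294 = 831)
(M - 1040)/(-4836 - 2392) = (831 - 1040)/(-4836 - 2392) = -209/(-7228) = -209*(-1/7228) = 209/7228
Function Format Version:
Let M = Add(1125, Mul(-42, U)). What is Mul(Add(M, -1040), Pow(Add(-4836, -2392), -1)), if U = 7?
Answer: Rational(209, 7228) ≈ 0.028915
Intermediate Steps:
M = 831 (M = Add(1125, Mul(-42, 7)) = Add(1125, -294) = 831)
Mul(Add(M, -1040), Pow(Add(-4836, -2392), -1)) = Mul(Add(831, -1040), Pow(Add(-4836, -2392), -1)) = Mul(-209, Pow(-7228, -1)) = Mul(-209, Rational(-1, 7228)) = Rational(209, 7228)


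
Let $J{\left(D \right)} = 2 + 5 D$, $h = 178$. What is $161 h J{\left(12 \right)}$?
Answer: $1776796$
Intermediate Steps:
$161 h J{\left(12 \right)} = 161 \cdot 178 \left(2 + 5 \cdot 12\right) = 28658 \left(2 + 60\right) = 28658 \cdot 62 = 1776796$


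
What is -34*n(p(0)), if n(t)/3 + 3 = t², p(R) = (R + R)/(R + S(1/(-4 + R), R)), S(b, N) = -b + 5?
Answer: 306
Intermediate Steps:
S(b, N) = 5 - b
p(R) = 2*R/(5 + R - 1/(-4 + R)) (p(R) = (R + R)/(R + (5 - 1/(-4 + R))) = (2*R)/(5 + R - 1/(-4 + R)) = 2*R/(5 + R - 1/(-4 + R)))
n(t) = -9 + 3*t²
-34*n(p(0)) = -34*(-9 + 3*(2*0*(-4 + 0)/(-21 + 0 + 0²))²) = -34*(-9 + 3*(2*0*(-4)/(-21 + 0 + 0))²) = -34*(-9 + 3*(2*0*(-4)/(-21))²) = -34*(-9 + 3*(2*0*(-1/21)*(-4))²) = -34*(-9 + 3*0²) = -34*(-9 + 3*0) = -34*(-9 + 0) = -34*(-9) = 306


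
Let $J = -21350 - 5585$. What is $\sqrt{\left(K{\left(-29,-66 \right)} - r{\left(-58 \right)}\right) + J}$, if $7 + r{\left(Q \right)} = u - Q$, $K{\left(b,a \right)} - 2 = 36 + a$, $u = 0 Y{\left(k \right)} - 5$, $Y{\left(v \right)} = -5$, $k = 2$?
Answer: $3 i \sqrt{3001} \approx 164.34 i$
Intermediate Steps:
$u = -5$ ($u = 0 \left(-5\right) - 5 = 0 - 5 = -5$)
$K{\left(b,a \right)} = 38 + a$ ($K{\left(b,a \right)} = 2 + \left(36 + a\right) = 38 + a$)
$r{\left(Q \right)} = -12 - Q$ ($r{\left(Q \right)} = -7 - \left(5 + Q\right) = -12 - Q$)
$J = -26935$ ($J = -21350 - 5585 = -26935$)
$\sqrt{\left(K{\left(-29,-66 \right)} - r{\left(-58 \right)}\right) + J} = \sqrt{\left(\left(38 - 66\right) - \left(-12 - -58\right)\right) - 26935} = \sqrt{\left(-28 - \left(-12 + 58\right)\right) - 26935} = \sqrt{\left(-28 - 46\right) - 26935} = \sqrt{-74 - 26935} = \sqrt{-27009} = 3 i \sqrt{3001}$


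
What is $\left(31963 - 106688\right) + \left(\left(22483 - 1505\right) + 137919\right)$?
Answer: $84172$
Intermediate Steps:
$\left(31963 - 106688\right) + \left(\left(22483 - 1505\right) + 137919\right) = -74725 + \left(\left(22483 - 1505\right) + 137919\right) = -74725 + \left(20978 + 137919\right) = -74725 + 158897 = 84172$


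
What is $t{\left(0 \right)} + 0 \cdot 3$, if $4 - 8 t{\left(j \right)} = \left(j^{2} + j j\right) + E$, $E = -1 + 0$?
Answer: $\frac{5}{8} \approx 0.625$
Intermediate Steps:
$E = -1$
$t{\left(j \right)} = \frac{5}{8} - \frac{j^{2}}{4}$ ($t{\left(j \right)} = \frac{1}{2} - \frac{\left(j^{2} + j j\right) - 1}{8} = \frac{1}{2} - \frac{\left(j^{2} + j^{2}\right) - 1}{8} = \frac{1}{2} - \frac{2 j^{2} - 1}{8} = \frac{1}{2} - \frac{-1 + 2 j^{2}}{8} = \frac{1}{2} - \left(- \frac{1}{8} + \frac{j^{2}}{4}\right) = \frac{5}{8} - \frac{j^{2}}{4}$)
$t{\left(0 \right)} + 0 \cdot 3 = \left(\frac{5}{8} - \frac{0^{2}}{4}\right) + 0 \cdot 3 = \left(\frac{5}{8} - 0\right) + 0 = \left(\frac{5}{8} + 0\right) + 0 = \frac{5}{8} + 0 = \frac{5}{8}$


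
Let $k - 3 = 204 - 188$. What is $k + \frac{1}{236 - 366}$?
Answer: $\frac{2469}{130} \approx 18.992$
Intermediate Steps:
$k = 19$ ($k = 3 + \left(204 - 188\right) = 3 + 16 = 19$)
$k + \frac{1}{236 - 366} = 19 + \frac{1}{236 - 366} = 19 + \frac{1}{-130} = 19 - \frac{1}{130} = \frac{2469}{130}$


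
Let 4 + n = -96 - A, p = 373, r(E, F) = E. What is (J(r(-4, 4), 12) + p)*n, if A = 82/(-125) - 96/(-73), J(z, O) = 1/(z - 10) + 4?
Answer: -2423499189/63875 ≈ -37941.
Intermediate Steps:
J(z, O) = 4 + 1/(-10 + z) (J(z, O) = 1/(-10 + z) + 4 = 4 + 1/(-10 + z))
A = 6014/9125 (A = 82*(-1/125) - 96*(-1/73) = -82/125 + 96/73 = 6014/9125 ≈ 0.65907)
n = -918514/9125 (n = -4 + (-96 - 1*6014/9125) = -4 + (-96 - 6014/9125) = -4 - 882014/9125 = -918514/9125 ≈ -100.66)
(J(r(-4, 4), 12) + p)*n = ((-39 + 4*(-4))/(-10 - 4) + 373)*(-918514/9125) = ((-39 - 16)/(-14) + 373)*(-918514/9125) = (-1/14*(-55) + 373)*(-918514/9125) = (55/14 + 373)*(-918514/9125) = (5277/14)*(-918514/9125) = -2423499189/63875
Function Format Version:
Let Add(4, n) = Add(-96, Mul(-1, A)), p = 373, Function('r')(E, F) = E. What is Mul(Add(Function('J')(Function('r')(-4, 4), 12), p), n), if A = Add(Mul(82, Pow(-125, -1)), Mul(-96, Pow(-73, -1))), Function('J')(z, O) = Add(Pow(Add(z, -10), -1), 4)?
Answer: Rational(-2423499189, 63875) ≈ -37941.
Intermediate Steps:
Function('J')(z, O) = Add(4, Pow(Add(-10, z), -1)) (Function('J')(z, O) = Add(Pow(Add(-10, z), -1), 4) = Add(4, Pow(Add(-10, z), -1)))
A = Rational(6014, 9125) (A = Add(Mul(82, Rational(-1, 125)), Mul(-96, Rational(-1, 73))) = Add(Rational(-82, 125), Rational(96, 73)) = Rational(6014, 9125) ≈ 0.65907)
n = Rational(-918514, 9125) (n = Add(-4, Add(-96, Mul(-1, Rational(6014, 9125)))) = Add(-4, Add(-96, Rational(-6014, 9125))) = Add(-4, Rational(-882014, 9125)) = Rational(-918514, 9125) ≈ -100.66)
Mul(Add(Function('J')(Function('r')(-4, 4), 12), p), n) = Mul(Add(Mul(Pow(Add(-10, -4), -1), Add(-39, Mul(4, -4))), 373), Rational(-918514, 9125)) = Mul(Add(Mul(Pow(-14, -1), Add(-39, -16)), 373), Rational(-918514, 9125)) = Mul(Add(Mul(Rational(-1, 14), -55), 373), Rational(-918514, 9125)) = Mul(Add(Rational(55, 14), 373), Rational(-918514, 9125)) = Mul(Rational(5277, 14), Rational(-918514, 9125)) = Rational(-2423499189, 63875)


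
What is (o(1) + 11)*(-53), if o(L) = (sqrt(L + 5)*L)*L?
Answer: -583 - 53*sqrt(6) ≈ -712.82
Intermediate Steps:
o(L) = L**2*sqrt(5 + L) (o(L) = (sqrt(5 + L)*L)*L = (L*sqrt(5 + L))*L = L**2*sqrt(5 + L))
(o(1) + 11)*(-53) = (1**2*sqrt(5 + 1) + 11)*(-53) = (1*sqrt(6) + 11)*(-53) = (sqrt(6) + 11)*(-53) = (11 + sqrt(6))*(-53) = -583 - 53*sqrt(6)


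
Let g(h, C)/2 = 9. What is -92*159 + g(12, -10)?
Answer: -14610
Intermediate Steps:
g(h, C) = 18 (g(h, C) = 2*9 = 18)
-92*159 + g(12, -10) = -92*159 + 18 = -14628 + 18 = -14610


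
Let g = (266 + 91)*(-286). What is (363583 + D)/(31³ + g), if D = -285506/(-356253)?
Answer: -129527820005/25761010683 ≈ -5.0281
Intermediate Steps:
g = -102102 (g = 357*(-286) = -102102)
D = 285506/356253 (D = -285506*(-1/356253) = 285506/356253 ≈ 0.80141)
(363583 + D)/(31³ + g) = (363583 + 285506/356253)/(31³ - 102102) = 129527820005/(356253*(29791 - 102102)) = (129527820005/356253)/(-72311) = (129527820005/356253)*(-1/72311) = -129527820005/25761010683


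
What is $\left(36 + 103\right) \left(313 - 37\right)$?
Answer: $38364$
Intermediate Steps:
$\left(36 + 103\right) \left(313 - 37\right) = 139 \cdot 276 = 38364$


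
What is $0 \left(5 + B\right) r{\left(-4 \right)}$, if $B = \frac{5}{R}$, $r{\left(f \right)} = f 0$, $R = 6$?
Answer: $0$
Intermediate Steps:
$r{\left(f \right)} = 0$
$B = \frac{5}{6} \approx 0.83333$
$0 \left(5 + B\right) r{\left(-4 \right)} = 0 \left(5 + \frac{5}{6}\right) 0 = 0 \cdot \frac{35}{6} \cdot 0 = 0 \cdot 0 = 0$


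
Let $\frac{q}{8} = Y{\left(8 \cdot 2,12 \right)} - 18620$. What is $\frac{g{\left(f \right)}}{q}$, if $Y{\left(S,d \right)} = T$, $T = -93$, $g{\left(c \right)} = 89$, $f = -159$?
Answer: $- \frac{89}{149704} \approx -0.00059451$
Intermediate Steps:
$Y{\left(S,d \right)} = -93$
$q = -149704$ ($q = 8 \left(-93 - 18620\right) = 8 \left(-18713\right) = -149704$)
$\frac{g{\left(f \right)}}{q} = \frac{89}{-149704} = 89 \left(- \frac{1}{149704}\right) = - \frac{89}{149704}$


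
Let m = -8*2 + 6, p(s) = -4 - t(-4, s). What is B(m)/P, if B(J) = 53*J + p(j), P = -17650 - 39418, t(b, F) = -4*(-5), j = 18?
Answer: 277/28534 ≈ 0.0097077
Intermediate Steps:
t(b, F) = 20
P = -57068
p(s) = -24 (p(s) = -4 - 1*20 = -4 - 20 = -24)
m = -10 (m = -16 + 6 = -10)
B(J) = -24 + 53*J (B(J) = 53*J - 24 = -24 + 53*J)
B(m)/P = (-24 + 53*(-10))/(-57068) = (-24 - 530)*(-1/57068) = -554*(-1/57068) = 277/28534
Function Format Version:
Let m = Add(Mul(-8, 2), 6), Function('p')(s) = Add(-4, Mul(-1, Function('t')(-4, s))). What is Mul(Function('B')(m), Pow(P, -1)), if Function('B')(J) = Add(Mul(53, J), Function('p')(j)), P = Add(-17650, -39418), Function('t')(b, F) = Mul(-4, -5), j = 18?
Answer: Rational(277, 28534) ≈ 0.0097077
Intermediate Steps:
Function('t')(b, F) = 20
P = -57068
Function('p')(s) = -24 (Function('p')(s) = Add(-4, Mul(-1, 20)) = Add(-4, -20) = -24)
m = -10 (m = Add(-16, 6) = -10)
Function('B')(J) = Add(-24, Mul(53, J)) (Function('B')(J) = Add(Mul(53, J), -24) = Add(-24, Mul(53, J)))
Mul(Function('B')(m), Pow(P, -1)) = Mul(Add(-24, Mul(53, -10)), Pow(-57068, -1)) = Mul(Add(-24, -530), Rational(-1, 57068)) = Mul(-554, Rational(-1, 57068)) = Rational(277, 28534)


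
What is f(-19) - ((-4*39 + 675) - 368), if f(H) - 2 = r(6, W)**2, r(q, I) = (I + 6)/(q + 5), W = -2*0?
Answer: -17993/121 ≈ -148.70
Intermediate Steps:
W = 0
r(q, I) = (6 + I)/(5 + q)
f(H) = 278/121 (f(H) = 2 + ((6 + 0)/(5 + 6))**2 = 2 + (6/11)**2 = 2 + 36/121 = 278/121)
f(-19) - ((-4*39 + 675) - 368) = 278/121 - ((-4*39 + 675) - 368) = 278/121 - ((-156 + 675) - 368) = 278/121 - (519 - 368) = 278/121 - 1*151 = 278/121 - 151 = -17993/121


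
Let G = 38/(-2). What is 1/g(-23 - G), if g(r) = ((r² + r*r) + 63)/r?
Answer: -4/95 ≈ -0.042105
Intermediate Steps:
G = -19 (G = 38*(-½) = -19)
g(r) = (63 + 2*r²)/r (g(r) = ((r² + r²) + 63)/r = (2*r² + 63)/r = (63 + 2*r²)/r)
1/g(-23 - G) = 1/(2*(-23 - 1*(-19)) + 63/(-23 - 1*(-19))) = 1/(2*(-23 + 19) + 63/(-23 + 19)) = 1/(2*(-4) + 63/(-4)) = 1/(-8 + 63*(-¼)) = 1/(-8 - 63/4) = 1/(-95/4) = -4/95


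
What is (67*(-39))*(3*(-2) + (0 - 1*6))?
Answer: 31356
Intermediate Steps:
(67*(-39))*(3*(-2) + (0 - 1*6)) = -2613*(-6 + (0 - 6)) = -2613*(-6 - 6) = -2613*(-12) = 31356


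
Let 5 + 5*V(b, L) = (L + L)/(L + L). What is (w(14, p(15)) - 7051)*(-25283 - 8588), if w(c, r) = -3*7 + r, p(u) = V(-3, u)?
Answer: 1197814044/5 ≈ 2.3956e+8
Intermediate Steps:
V(b, L) = -⅘ (V(b, L) = -1 + ((L + L)/(L + L))/5 = -1 + ((2*L)/((2*L)))/5 = -1 + ((2*L)*(1/(2*L)))/5 = -1 + (⅕)*1 = -1 + ⅕ = -⅘)
p(u) = -⅘
w(c, r) = -21 + r
(w(14, p(15)) - 7051)*(-25283 - 8588) = ((-21 - ⅘) - 7051)*(-25283 - 8588) = (-109/5 - 7051)*(-33871) = -35364/5*(-33871) = 1197814044/5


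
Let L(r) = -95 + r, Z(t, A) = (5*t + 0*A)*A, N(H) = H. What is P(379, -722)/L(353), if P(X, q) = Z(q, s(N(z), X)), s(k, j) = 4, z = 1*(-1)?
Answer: -7220/129 ≈ -55.969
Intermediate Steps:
z = -1
Z(t, A) = 5*A*t (Z(t, A) = (5*t + 0)*A = (5*t)*A = 5*A*t)
P(X, q) = 20*q (P(X, q) = 5*4*q = 20*q)
P(379, -722)/L(353) = (20*(-722))/(-95 + 353) = -14440/258 = -14440*1/258 = -7220/129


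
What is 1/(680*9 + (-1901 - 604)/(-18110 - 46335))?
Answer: 12889/78881181 ≈ 0.00016340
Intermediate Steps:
1/(680*9 + (-1901 - 604)/(-18110 - 46335)) = 1/(6120 - 2505/(-64445)) = 1/(6120 - 2505*(-1/64445)) = 1/(6120 + 501/12889) = 1/(78881181/12889) = 12889/78881181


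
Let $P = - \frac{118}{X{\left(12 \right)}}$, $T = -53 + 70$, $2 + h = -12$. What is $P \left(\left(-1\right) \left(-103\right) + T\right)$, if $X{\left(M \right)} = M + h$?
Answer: $7080$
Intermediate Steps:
$h = -14$ ($h = -2 - 12 = -14$)
$T = 17$
$X{\left(M \right)} = -14 + M$ ($X{\left(M \right)} = M - 14 = -14 + M$)
$P = 59$ ($P = - \frac{118}{-14 + 12} = - \frac{118}{-2} = \left(-118\right) \left(- \frac{1}{2}\right) = 59$)
$P \left(\left(-1\right) \left(-103\right) + T\right) = 59 \left(\left(-1\right) \left(-103\right) + 17\right) = 59 \left(103 + 17\right) = 59 \cdot 120 = 7080$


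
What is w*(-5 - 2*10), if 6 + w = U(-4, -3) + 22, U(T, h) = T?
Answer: -300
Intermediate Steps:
w = 12 (w = -6 + (-4 + 22) = -6 + 18 = 12)
w*(-5 - 2*10) = 12*(-5 - 2*10) = 12*(-5 - 20) = 12*(-25) = -300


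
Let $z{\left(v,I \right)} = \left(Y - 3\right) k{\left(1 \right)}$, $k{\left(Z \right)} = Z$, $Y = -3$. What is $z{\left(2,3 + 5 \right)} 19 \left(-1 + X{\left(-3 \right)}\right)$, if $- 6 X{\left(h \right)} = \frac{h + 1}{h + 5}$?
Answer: $95$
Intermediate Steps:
$X{\left(h \right)} = - \frac{1 + h}{6 \left(5 + h\right)}$ ($X{\left(h \right)} = - \frac{\left(h + 1\right) \frac{1}{h + 5}}{6} = - \frac{\left(1 + h\right) \frac{1}{5 + h}}{6} = - \frac{\frac{1}{5 + h} \left(1 + h\right)}{6} = - \frac{1 + h}{6 \left(5 + h\right)}$)
$z{\left(v,I \right)} = -6$ ($z{\left(v,I \right)} = \left(-3 - 3\right) 1 = \left(-6\right) 1 = -6$)
$z{\left(2,3 + 5 \right)} 19 \left(-1 + X{\left(-3 \right)}\right) = \left(-6\right) 19 \left(-1 + \frac{-1 - -3}{6 \left(5 - 3\right)}\right) = - 114 \left(-1 + \frac{-1 + 3}{6 \cdot 2}\right) = - 114 \left(-1 + \frac{1}{6} \cdot \frac{1}{2} \cdot 2\right) = - 114 \left(-1 + \frac{1}{6}\right) = \left(-114\right) \left(- \frac{5}{6}\right) = 95$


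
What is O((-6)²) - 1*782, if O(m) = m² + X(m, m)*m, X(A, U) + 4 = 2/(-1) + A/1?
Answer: 1594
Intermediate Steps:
X(A, U) = -6 + A (X(A, U) = -4 + (2/(-1) + A/1) = -4 + (2*(-1) + A*1) = -4 + (-2 + A) = -6 + A)
O(m) = m² + m*(-6 + m) (O(m) = m² + (-6 + m)*m = m² + m*(-6 + m))
O((-6)²) - 1*782 = 2*(-6)²*(-3 + (-6)²) - 1*782 = 2*36*(-3 + 36) - 782 = 2*36*33 - 782 = 2376 - 782 = 1594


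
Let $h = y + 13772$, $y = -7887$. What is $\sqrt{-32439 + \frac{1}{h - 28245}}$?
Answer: $\frac{i \sqrt{4054628469190}}{11180} \approx 180.11 i$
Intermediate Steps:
$h = 5885$ ($h = -7887 + 13772 = 5885$)
$\sqrt{-32439 + \frac{1}{h - 28245}} = \sqrt{-32439 + \frac{1}{5885 - 28245}} = \sqrt{-32439 + \frac{1}{-22360}} = \sqrt{-32439 - \frac{1}{22360}} = \sqrt{- \frac{725336041}{22360}} = \frac{i \sqrt{4054628469190}}{11180}$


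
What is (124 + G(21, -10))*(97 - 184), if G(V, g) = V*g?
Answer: 7482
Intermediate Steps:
(124 + G(21, -10))*(97 - 184) = (124 + 21*(-10))*(97 - 184) = (124 - 210)*(-87) = -86*(-87) = 7482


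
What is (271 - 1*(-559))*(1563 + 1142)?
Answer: 2245150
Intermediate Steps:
(271 - 1*(-559))*(1563 + 1142) = (271 + 559)*2705 = 830*2705 = 2245150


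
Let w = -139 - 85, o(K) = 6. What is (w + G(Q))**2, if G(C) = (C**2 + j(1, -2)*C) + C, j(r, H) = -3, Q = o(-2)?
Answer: 40000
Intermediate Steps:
w = -224
Q = 6
G(C) = C**2 - 2*C (G(C) = (C**2 - 3*C) + C = C**2 - 2*C)
(w + G(Q))**2 = (-224 + 6*(-2 + 6))**2 = (-224 + 6*4)**2 = (-224 + 24)**2 = (-200)**2 = 40000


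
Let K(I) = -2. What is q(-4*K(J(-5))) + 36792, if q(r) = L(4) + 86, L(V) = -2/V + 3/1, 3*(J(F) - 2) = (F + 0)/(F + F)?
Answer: 73761/2 ≈ 36881.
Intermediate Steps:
J(F) = 13/6 (J(F) = 2 + ((F + 0)/(F + F))/3 = 2 + (F/((2*F)))/3 = 2 + (F*(1/(2*F)))/3 = 2 + (⅓)*(½) = 2 + ⅙ = 13/6)
L(V) = 3 - 2/V (L(V) = -2/V + 3*1 = -2/V + 3 = 3 - 2/V)
q(r) = 177/2 (q(r) = (3 - 2/4) + 86 = (3 - 2*¼) + 86 = (3 - ½) + 86 = 5/2 + 86 = 177/2)
q(-4*K(J(-5))) + 36792 = 177/2 + 36792 = 73761/2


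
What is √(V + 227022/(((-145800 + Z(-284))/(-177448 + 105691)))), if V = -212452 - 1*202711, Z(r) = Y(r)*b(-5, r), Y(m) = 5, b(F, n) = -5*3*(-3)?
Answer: 7*I*√64768860857/3235 ≈ 550.69*I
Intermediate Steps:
b(F, n) = 45 (b(F, n) = -15*(-3) = 45)
Z(r) = 225 (Z(r) = 5*45 = 225)
V = -415163 (V = -212452 - 202711 = -415163)
√(V + 227022/(((-145800 + Z(-284))/(-177448 + 105691)))) = √(-415163 + 227022/(((-145800 + 225)/(-177448 + 105691)))) = √(-415163 + 227022/((-145575/(-71757)))) = √(-415163 + 227022/((-145575*(-1/71757)))) = √(-415163 + 227022/(16175/7973)) = √(-415163 + 227022*(7973/16175)) = √(-415163 + 1810046406/16175) = √(-4905215119/16175) = 7*I*√64768860857/3235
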